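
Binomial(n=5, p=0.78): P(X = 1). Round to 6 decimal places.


P = C(n,k) * p^k * (1-p)^(n-k)
C(5,1) = 5
p^k = 0.78^1 = 0.78
(1-p)^(n-k) = 0.22^4 = 0.00234256
P = 5 * 0.78 * 0.00234256 ≈ 0.009136

0.009136


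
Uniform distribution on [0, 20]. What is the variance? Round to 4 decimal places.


Var = (b-a)^2 / 12
(b-a)^2 = (20 - 0)^2 = 400
Var = 400/12 ≈ 33.333333

33.3333


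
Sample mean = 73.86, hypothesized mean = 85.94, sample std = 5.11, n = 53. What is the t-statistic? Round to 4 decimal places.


t = (xbar - mu0) / (s/sqrt(n))
xbar - mu0 = 73.86 - 85.94 = -12.08
sqrt(53) ≈ 7.28010989
s/sqrt(n) = 5.11 / 7.28010989 ≈ 0.70191248
t = -12.08 / 0.70191248 ≈ -17.210123

-17.2101


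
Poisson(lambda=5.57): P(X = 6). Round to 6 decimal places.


P = e^(-lam) * lam^k / k!
e^(-5.57) ≈ 0.003810480
lam^k = 5.57^6 ≈ 29862.844376
k! = 6! = 720
P = 0.003810480 * 29862.844376 / 720 ≈ 0.158044

0.158044


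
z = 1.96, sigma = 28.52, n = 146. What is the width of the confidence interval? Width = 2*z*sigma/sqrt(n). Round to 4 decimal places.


width = 2*z*sigma/sqrt(n)
2*z*sigma = 2 * 1.96 * 28.52 = 111.7984
sqrt(146) ≈ 12.083046
width = 111.7984 / 12.083046 ≈ 9.252501

9.2525


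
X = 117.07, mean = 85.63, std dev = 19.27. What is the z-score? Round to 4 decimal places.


z = (X - mu) / sigma
X - mu = 117.07 - 85.63 = 31.44
z = 31.44 / 19.27 = 3144/1927 ≈ 1.631552

1.6316


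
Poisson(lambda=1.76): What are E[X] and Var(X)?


E[X] = Var(X) = lambda = 1.76

1.76, 1.76


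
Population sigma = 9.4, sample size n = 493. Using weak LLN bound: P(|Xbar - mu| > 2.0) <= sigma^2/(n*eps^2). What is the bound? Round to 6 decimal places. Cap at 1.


bound = min(1, sigma^2/(n*eps^2))
sigma^2 = 9.4^2 = 88.36
n*eps^2 = 493 * 2.0^2 = 493 * 4 = 1972
sigma^2/(n*eps^2) = 88.36 / 1972 ≈ 0.04480730

0.044807


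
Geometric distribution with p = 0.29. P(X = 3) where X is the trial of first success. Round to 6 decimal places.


P = (1-p)^(k-1) * p
(1-p)^(k-1) = 0.71^2 = 0.5041
P = 0.5041 * 0.29 = 0.146189

0.146189


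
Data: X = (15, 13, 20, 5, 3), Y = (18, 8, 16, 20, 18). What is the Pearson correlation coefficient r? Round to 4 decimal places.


r = sum((xi-xbar)(yi-ybar)) / sqrt(sum((xi-xbar)^2) * sum((yi-ybar)^2))
n = 5, xbar = 56/5 = 11.2, ybar = 80/5 = 16
Sxy = sum((xi-xbar)(yi-ybar)) = -48
Sxx = sum((xi-xbar)^2) = 200.8
Syy = sum((yi-ybar)^2) = 88
sqrt(Sxx*Syy) ≈ 132.930057
r = Sxy / sqrt(Sxx*Syy) = -48 / 132.930057 ≈ -0.361092

-0.3611


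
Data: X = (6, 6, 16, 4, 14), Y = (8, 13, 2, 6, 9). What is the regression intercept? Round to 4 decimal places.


a = ybar - b*xbar, where b = sum((xi-xbar)(yi-ybar)) / sum((xi-xbar)^2)
n = 5, xbar = 46/5 = 9.2, ybar = 38/5 = 7.6
Sxy = sum((xi-xbar)(yi-ybar)) = -41.6
Sxx = sum((xi-xbar)^2) = 116.8
b = Sxy / Sxx = -26/73 ≈ -0.356164
a = 7.6 - (-0.356164) * 9.2 = 794/73 ≈ 10.876712

10.8767


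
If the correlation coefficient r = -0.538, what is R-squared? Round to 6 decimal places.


R^2 = r^2 = (-0.538)^2 = 0.289444

0.289444


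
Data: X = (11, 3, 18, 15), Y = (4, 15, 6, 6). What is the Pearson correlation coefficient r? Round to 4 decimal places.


r = sum((xi-xbar)(yi-ybar)) / sqrt(sum((xi-xbar)^2) * sum((yi-ybar)^2))
n = 4, xbar = 47/4 = 11.75, ybar = 31/4 = 7.75
Sxy = sum((xi-xbar)(yi-ybar)) = -77.25
Sxx = sum((xi-xbar)^2) = 126.75
Syy = sum((yi-ybar)^2) = 72.75
sqrt(Sxx*Syy) ≈ 96.026364
r = Sxy / sqrt(Sxx*Syy) = -77.25 / 96.026364 ≈ -0.804467

-0.8045


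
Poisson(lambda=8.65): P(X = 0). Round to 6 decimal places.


P = e^(-lam) * lam^k / k!
e^(-8.65) ≈ 0.0001751268
lam^k = 8.65^0 = 1
k! = 0! = 1
P = 0.0001751268 * 1 / 1 ≈ 0.000175

0.000175


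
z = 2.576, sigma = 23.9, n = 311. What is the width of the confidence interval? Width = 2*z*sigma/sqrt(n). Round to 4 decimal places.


width = 2*z*sigma/sqrt(n)
2*z*sigma = 2 * 2.576 * 23.9 = 123.1328
sqrt(311) ≈ 17.635192
width = 123.1328 / 17.635192 ≈ 6.982221

6.9822


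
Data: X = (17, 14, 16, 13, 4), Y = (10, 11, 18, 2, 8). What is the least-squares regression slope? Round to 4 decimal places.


b = sum((xi-xbar)(yi-ybar)) / sum((xi-xbar)^2)
n = 5, xbar = 64/5 = 12.8, ybar = 49/5 = 9.8
Sxy = sum((xi-xbar)(yi-ybar)) = 42.8
Sxx = sum((xi-xbar)^2) = 106.8
b = Sxy / Sxx = 107/267 ≈ 0.400749

0.4007


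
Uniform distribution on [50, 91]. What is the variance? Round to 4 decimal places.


Var = (b-a)^2 / 12
(b-a)^2 = (91 - 50)^2 = 1681
Var = 1681/12 ≈ 140.083333

140.0833


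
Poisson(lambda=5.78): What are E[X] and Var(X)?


E[X] = Var(X) = lambda = 5.78

5.78, 5.78


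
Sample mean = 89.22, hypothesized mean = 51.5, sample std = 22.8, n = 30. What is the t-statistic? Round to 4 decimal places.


t = (xbar - mu0) / (s/sqrt(n))
xbar - mu0 = 89.22 - 51.5 = 37.72
sqrt(30) ≈ 5.47722558
s/sqrt(n) = 22.8 / 5.47722558 ≈ 4.16269144
t = 37.72 / 4.16269144 ≈ 9.061445

9.0614


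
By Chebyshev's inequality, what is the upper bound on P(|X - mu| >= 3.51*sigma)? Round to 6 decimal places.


P <= 1/k^2
k^2 = 3.51^2 = 12.3201
1/k^2 = 1 / 12.3201 ≈ 0.08116817

0.081168


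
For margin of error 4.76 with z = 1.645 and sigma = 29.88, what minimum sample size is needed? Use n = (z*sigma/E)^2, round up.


z*sigma/E = 1.645 * 29.88 / 4.76 = 35109/3400 ≈ 10.326176
(z*sigma/E)^2 ≈ 106.629921
round up: n = 107

107


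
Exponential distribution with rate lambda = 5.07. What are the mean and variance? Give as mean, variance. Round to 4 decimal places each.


mean = 1/lam, var = 1/lam^2
mean = 1 / 5.07 = 100/507 ≈ 0.197239
lam^2 = 5.07^2 = 25.7049
var = 1 / 25.7049 ≈ 0.038903

0.1972, 0.0389


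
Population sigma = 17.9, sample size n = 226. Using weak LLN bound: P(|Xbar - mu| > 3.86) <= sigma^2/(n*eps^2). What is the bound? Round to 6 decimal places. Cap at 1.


bound = min(1, sigma^2/(n*eps^2))
sigma^2 = 17.9^2 = 320.41
n*eps^2 = 226 * 3.86^2 = 226 * 14.8996 = 3367.3096
sigma^2/(n*eps^2) = 320.41 / 3367.3096 ≈ 0.09515312

0.095153


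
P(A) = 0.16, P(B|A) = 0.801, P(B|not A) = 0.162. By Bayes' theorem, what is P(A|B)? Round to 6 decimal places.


P(A|B) = P(B|A)*P(A) / P(B), P(B) = P(B|A)*P(A) + P(B|not A)*P(not A)
P(B|A)*P(A) = 0.801 * 0.16 = 0.12816
P(B|not A)*P(not A) = 0.162 * 0.84 = 0.13608
P(B) = 0.12816 + 0.13608 = 0.26424
P(A|B) = 0.12816 / 0.26424 = 178/367 ≈ 0.48501362

0.485014


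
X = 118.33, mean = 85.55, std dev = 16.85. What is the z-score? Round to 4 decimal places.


z = (X - mu) / sigma
X - mu = 118.33 - 85.55 = 32.78
z = 32.78 / 16.85 = 3278/1685 ≈ 1.945401

1.9454


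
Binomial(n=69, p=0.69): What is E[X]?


E[X] = n*p = 69 * 0.69 = 47.61

47.61


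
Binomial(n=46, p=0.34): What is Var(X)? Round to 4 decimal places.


Var = n*p*(1-p) = 46 * 0.34 * 0.66 = 10.3224

10.3224


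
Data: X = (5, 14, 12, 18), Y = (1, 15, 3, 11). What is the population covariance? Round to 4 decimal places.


Cov = (1/n)*sum((xi-xbar)(yi-ybar))
n = 4, xbar = 49/4 = 12.25, ybar = 30/4 = 7.5
sum((xi-xbar)(yi-ybar)) = 81.5
Cov = 81.5 / 4 = 20.375

20.3750


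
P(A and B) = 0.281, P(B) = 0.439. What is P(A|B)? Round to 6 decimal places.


P(A|B) = P(A and B) / P(B) = 0.281 / 0.439 = 281/439 ≈ 0.64009112

0.640091


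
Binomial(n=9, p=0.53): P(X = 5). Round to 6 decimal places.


P = C(n,k) * p^k * (1-p)^(n-k)
C(9,5) = 126
p^k = 0.53^5 ≈ 0.04181955
(1-p)^(n-k) = 0.47^4 = 0.04879681
P = 126 * 0.04181955 * 0.04879681 ≈ 0.257123

0.257123


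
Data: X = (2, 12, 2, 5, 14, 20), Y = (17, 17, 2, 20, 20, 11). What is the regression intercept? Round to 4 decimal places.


a = ybar - b*xbar, where b = sum((xi-xbar)(yi-ybar)) / sum((xi-xbar)^2)
n = 6, xbar = 55/6 ≈ 9.166667, ybar = 87/6 = 14.5
Sxy = sum((xi-xbar)(yi-ybar)) = 44.5
Sxx = sum((xi-xbar)^2) = 1613/6 ≈ 268.833333
b = Sxy / Sxx = 267/1613 ≈ 0.165530
a = 14.5 - 0.165530 * 9.166667 = 20941/1613 ≈ 12.982641

12.9826


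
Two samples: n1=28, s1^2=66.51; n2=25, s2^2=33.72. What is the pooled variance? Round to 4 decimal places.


sp^2 = ((n1-1)*s1^2 + (n2-1)*s2^2)/(n1+n2-2)
(n1-1)*s1^2 = 27 * 66.51 = 1795.77
(n2-1)*s2^2 = 24 * 33.72 = 809.28
numerator = 1795.77 + 809.28 = 2605.05
n1+n2-2 = 51
sp^2 = 2605.05 / 51 = 17367/340 ≈ 51.079412

51.0794


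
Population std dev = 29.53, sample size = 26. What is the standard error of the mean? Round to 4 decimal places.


SE = sigma / sqrt(n)
sqrt(26) ≈ 5.099020
SE = 29.53 / 5.099020 ≈ 5.791309

5.7913


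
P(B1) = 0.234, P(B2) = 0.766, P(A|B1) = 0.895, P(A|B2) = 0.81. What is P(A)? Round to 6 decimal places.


P(A) = P(A|B1)*P(B1) + P(A|B2)*P(B2)
P(A|B1)*P(B1) = 0.895 * 0.234 = 0.20943
P(A|B2)*P(B2) = 0.81 * 0.766 = 0.62046
P(A) = 0.20943 + 0.62046 = 0.82989

0.829890


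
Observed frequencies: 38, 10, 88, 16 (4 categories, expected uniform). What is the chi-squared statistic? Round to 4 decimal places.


chi2 = sum((O-E)^2/E), E = total/4
total = 152, E = 152/4 = 38
(38 - 38)^2 / 38 = 0 / 38 = 0
(10 - 38)^2 / 38 = 784 / 38 = 392/19 ≈ 20.631579
(88 - 38)^2 / 38 = 2500 / 38 = 1250/19 ≈ 65.789474
(16 - 38)^2 / 38 = 484 / 38 = 242/19 ≈ 12.736842
chi2 = 1884/19 ≈ 99.157895

99.1579


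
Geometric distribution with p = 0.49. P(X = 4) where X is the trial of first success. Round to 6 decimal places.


P = (1-p)^(k-1) * p
(1-p)^(k-1) = 0.51^3 = 0.132651
P = 0.132651 * 0.49 = 0.06499899

0.064999


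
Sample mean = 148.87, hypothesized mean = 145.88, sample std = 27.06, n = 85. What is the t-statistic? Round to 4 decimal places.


t = (xbar - mu0) / (s/sqrt(n))
xbar - mu0 = 148.87 - 145.88 = 2.99
sqrt(85) ≈ 9.21954446
s/sqrt(n) = 27.06 / 9.21954446 ≈ 2.93506909
t = 2.99 / 2.93506909 ≈ 1.018715

1.0187


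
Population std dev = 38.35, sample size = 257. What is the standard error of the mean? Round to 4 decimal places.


SE = sigma / sqrt(n)
sqrt(257) ≈ 16.031220
SE = 38.35 / 16.031220 ≈ 2.392207

2.3922


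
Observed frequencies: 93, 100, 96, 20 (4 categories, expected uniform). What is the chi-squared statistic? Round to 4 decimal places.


chi2 = sum((O-E)^2/E), E = total/4
total = 309, E = 309/4 = 77.25
(93 - 77.25)^2 / 77.25 = 248.0625 / 77.25 = 1323/412 ≈ 3.211165
(100 - 77.25)^2 / 77.25 = 517.5625 / 77.25 = 8281/1236 ≈ 6.699838
(96 - 77.25)^2 / 77.25 = 351.5625 / 77.25 = 1875/412 ≈ 4.550971
(20 - 77.25)^2 / 77.25 = 3277.5625 / 77.25 = 52441/1236 ≈ 42.427994
chi2 = 17579/309 ≈ 56.889968

56.8900


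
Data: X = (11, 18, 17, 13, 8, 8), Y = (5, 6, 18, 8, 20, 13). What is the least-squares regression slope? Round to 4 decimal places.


b = sum((xi-xbar)(yi-ybar)) / sum((xi-xbar)^2)
n = 6, xbar = 75/6 = 12.5, ybar = 70/6 = 35/3 ≈ 11.666667
Sxy = sum((xi-xbar)(yi-ybar)) = -38
Sxx = sum((xi-xbar)^2) = 93.5
b = Sxy / Sxx = -76/187 ≈ -0.406417

-0.4064


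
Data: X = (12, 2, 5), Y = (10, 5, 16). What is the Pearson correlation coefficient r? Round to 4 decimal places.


r = sum((xi-xbar)(yi-ybar)) / sqrt(sum((xi-xbar)^2) * sum((yi-ybar)^2))
n = 3, xbar = 19/3 ≈ 6.333333, ybar = 31/3 ≈ 10.333333
Sxy = sum((xi-xbar)(yi-ybar)) = 41/3 ≈ 13.666667
Sxx = sum((xi-xbar)^2) = 158/3 ≈ 52.666667
Syy = sum((yi-ybar)^2) = 182/3 ≈ 60.666667
sqrt(Sxx*Syy) ≈ 56.525314
r = Sxy / sqrt(Sxx*Syy) = 13.666667 / 56.525314 ≈ 0.241780

0.2418


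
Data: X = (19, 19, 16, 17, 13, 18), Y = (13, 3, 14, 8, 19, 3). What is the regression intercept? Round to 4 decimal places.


a = ybar - b*xbar, where b = sum((xi-xbar)(yi-ybar)) / sum((xi-xbar)^2)
n = 6, xbar = 102/6 = 17, ybar = 60/6 = 10
Sxy = sum((xi-xbar)(yi-ybar)) = -55
Sxx = sum((xi-xbar)^2) = 26
b = Sxy / Sxx = -55/26 ≈ -2.115385
a = 10 - (-2.115385) * 17 = 1195/26 ≈ 45.961538

45.9615


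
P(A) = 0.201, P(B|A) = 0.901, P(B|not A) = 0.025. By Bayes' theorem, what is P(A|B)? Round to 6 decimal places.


P(A|B) = P(B|A)*P(A) / P(B), P(B) = P(B|A)*P(A) + P(B|not A)*P(not A)
P(B|A)*P(A) = 0.901 * 0.201 = 0.181101
P(B|not A)*P(not A) = 0.025 * 0.799 = 0.019975
P(B) = 0.181101 + 0.019975 = 0.201076
P(A|B) = 0.181101 / 0.201076 ≈ 0.90065945

0.900659


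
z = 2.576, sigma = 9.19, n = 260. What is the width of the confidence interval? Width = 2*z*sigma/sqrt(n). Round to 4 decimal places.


width = 2*z*sigma/sqrt(n)
2*z*sigma = 2 * 2.576 * 9.19 = 47.34688
sqrt(260) ≈ 16.124515
width = 47.34688 / 16.124515 ≈ 2.936329

2.9363


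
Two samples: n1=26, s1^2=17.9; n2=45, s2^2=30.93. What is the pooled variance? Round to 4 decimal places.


sp^2 = ((n1-1)*s1^2 + (n2-1)*s2^2)/(n1+n2-2)
(n1-1)*s1^2 = 25 * 17.9 = 447.5
(n2-1)*s2^2 = 44 * 30.93 = 1360.92
numerator = 447.5 + 1360.92 = 1808.42
n1+n2-2 = 69
sp^2 = 1808.42 / 69 = 90421/3450 ≈ 26.208986

26.2090


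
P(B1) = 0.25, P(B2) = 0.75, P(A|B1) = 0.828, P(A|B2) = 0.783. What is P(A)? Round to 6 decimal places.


P(A) = P(A|B1)*P(B1) + P(A|B2)*P(B2)
P(A|B1)*P(B1) = 0.828 * 0.25 = 0.207
P(A|B2)*P(B2) = 0.783 * 0.75 = 0.58725
P(A) = 0.207 + 0.58725 = 0.79425

0.794250


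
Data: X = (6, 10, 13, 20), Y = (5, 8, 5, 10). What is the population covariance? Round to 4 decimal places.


Cov = (1/n)*sum((xi-xbar)(yi-ybar))
n = 4, xbar = 49/4 = 12.25, ybar = 28/4 = 7
sum((xi-xbar)(yi-ybar)) = 32
Cov = 32 / 4 = 8

8.0000


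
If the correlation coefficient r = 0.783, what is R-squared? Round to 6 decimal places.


R^2 = r^2 = (0.783)^2 = 0.613089

0.613089


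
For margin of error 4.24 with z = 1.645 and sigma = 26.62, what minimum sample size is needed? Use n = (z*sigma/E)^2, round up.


z*sigma/E = 1.645 * 26.62 / 4.24 ≈ 10.327807
(z*sigma/E)^2 ≈ 106.663589
round up: n = 107

107


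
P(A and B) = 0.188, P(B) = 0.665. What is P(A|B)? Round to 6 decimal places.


P(A|B) = P(A and B) / P(B) = 0.188 / 0.665 = 188/665 ≈ 0.28270677

0.282707


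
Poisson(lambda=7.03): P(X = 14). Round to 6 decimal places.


P = e^(-lam) * lam^k / k!
e^(-7.03) ≈ 0.0008849318
lam^k = 7.03^14 ≈ 720069722818.517504
k! = 14! = 87178291200
P = 0.0008849318 * 720069722818.517504 / 87178291200 ≈ 0.007309

0.007309


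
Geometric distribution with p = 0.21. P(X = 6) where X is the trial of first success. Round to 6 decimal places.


P = (1-p)^(k-1) * p
(1-p)^(k-1) = 0.79^5 ≈ 0.3077056
P = 0.3077056 * 0.21 ≈ 0.06461818

0.064618


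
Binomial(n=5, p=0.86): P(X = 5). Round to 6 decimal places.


P = C(n,k) * p^k * (1-p)^(n-k)
C(5,5) = 1
p^k = 0.86^5 ≈ 0.4704270
(1-p)^(n-k) = 0.14^0 = 1
P = 1 * 0.4704270 * 1 ≈ 0.470427

0.470427


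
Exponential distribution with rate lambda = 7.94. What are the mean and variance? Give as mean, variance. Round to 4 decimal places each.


mean = 1/lam, var = 1/lam^2
mean = 1 / 7.94 = 50/397 ≈ 0.125945
lam^2 = 7.94^2 = 63.0436
var = 1 / 63.0436 ≈ 0.015862

0.1259, 0.0159


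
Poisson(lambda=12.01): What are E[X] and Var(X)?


E[X] = Var(X) = lambda = 12.01

12.01, 12.01


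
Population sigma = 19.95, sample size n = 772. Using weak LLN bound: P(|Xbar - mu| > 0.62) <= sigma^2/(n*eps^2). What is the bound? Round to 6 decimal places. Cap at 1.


bound = min(1, sigma^2/(n*eps^2))
sigma^2 = 19.95^2 = 398.0025
n*eps^2 = 772 * 0.62^2 = 772 * 0.3844 = 296.7568
sigma^2/(n*eps^2) = 398.0025 / 296.7568 ≈ 1.34117398
this exceeds 1, so the bound is capped at 1

1.000000


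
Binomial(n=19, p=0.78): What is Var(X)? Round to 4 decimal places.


Var = n*p*(1-p) = 19 * 0.78 * 0.22 = 3.2604

3.2604


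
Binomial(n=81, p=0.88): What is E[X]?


E[X] = n*p = 81 * 0.88 = 71.28

71.28


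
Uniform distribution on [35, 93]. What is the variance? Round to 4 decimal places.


Var = (b-a)^2 / 12
(b-a)^2 = (93 - 35)^2 = 3364
Var = 3364/12 ≈ 280.333333

280.3333


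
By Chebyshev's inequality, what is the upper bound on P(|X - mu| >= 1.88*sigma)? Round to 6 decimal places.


P <= 1/k^2
k^2 = 1.88^2 = 3.5344
1/k^2 = 1 / 3.5344 = 625/2209 ≈ 0.28293345

0.282933


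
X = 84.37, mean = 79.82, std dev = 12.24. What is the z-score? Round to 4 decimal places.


z = (X - mu) / sigma
X - mu = 84.37 - 79.82 = 4.55
z = 4.55 / 12.24 = 455/1224 ≈ 0.371732

0.3717


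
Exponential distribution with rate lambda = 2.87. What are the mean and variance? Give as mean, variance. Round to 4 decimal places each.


mean = 1/lam, var = 1/lam^2
mean = 1 / 2.87 = 100/287 ≈ 0.348432
lam^2 = 2.87^2 = 8.2369
var = 1 / 8.2369 ≈ 0.121405

0.3484, 0.1214


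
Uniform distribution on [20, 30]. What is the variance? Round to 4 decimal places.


Var = (b-a)^2 / 12
(b-a)^2 = (30 - 20)^2 = 100
Var = 100/12 ≈ 8.333333

8.3333


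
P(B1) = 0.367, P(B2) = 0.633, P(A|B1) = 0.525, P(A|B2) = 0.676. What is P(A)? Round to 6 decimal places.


P(A) = P(A|B1)*P(B1) + P(A|B2)*P(B2)
P(A|B1)*P(B1) = 0.525 * 0.367 = 0.192675
P(A|B2)*P(B2) = 0.676 * 0.633 = 0.427908
P(A) = 0.192675 + 0.427908 = 0.620583

0.620583


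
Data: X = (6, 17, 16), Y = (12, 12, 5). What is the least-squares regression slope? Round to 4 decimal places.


b = sum((xi-xbar)(yi-ybar)) / sum((xi-xbar)^2)
n = 3, xbar = 39/3 = 13, ybar = 29/3 ≈ 9.666667
Sxy = sum((xi-xbar)(yi-ybar)) = -21
Sxx = sum((xi-xbar)^2) = 74
b = Sxy / Sxx = -21/74 ≈ -0.283784

-0.2838


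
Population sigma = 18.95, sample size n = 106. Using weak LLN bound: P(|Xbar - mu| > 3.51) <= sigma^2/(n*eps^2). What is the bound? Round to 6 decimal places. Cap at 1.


bound = min(1, sigma^2/(n*eps^2))
sigma^2 = 18.95^2 = 359.1025
n*eps^2 = 106 * 3.51^2 = 106 * 12.3201 = 1305.9306
sigma^2/(n*eps^2) = 359.1025 / 1305.9306 ≈ 0.27497824

0.274978


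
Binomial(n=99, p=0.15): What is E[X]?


E[X] = n*p = 99 * 0.15 = 14.85

14.85


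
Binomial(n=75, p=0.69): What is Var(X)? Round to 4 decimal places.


Var = n*p*(1-p) = 75 * 0.69 * 0.31 = 16.0425

16.0425


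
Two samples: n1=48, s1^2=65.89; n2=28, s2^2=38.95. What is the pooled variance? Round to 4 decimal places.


sp^2 = ((n1-1)*s1^2 + (n2-1)*s2^2)/(n1+n2-2)
(n1-1)*s1^2 = 47 * 65.89 = 3096.83
(n2-1)*s2^2 = 27 * 38.95 = 1051.65
numerator = 3096.83 + 1051.65 = 4148.48
n1+n2-2 = 74
sp^2 = 4148.48 / 74 = 51856/925 ≈ 56.060541

56.0605


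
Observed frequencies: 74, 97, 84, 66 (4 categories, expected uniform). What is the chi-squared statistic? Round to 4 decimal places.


chi2 = sum((O-E)^2/E), E = total/4
total = 321, E = 321/4 = 80.25
(74 - 80.25)^2 / 80.25 = 39.0625 / 80.25 = 625/1284 ≈ 0.486760
(97 - 80.25)^2 / 80.25 = 280.5625 / 80.25 = 4489/1284 ≈ 3.496106
(84 - 80.25)^2 / 80.25 = 14.0625 / 80.25 = 75/428 ≈ 0.175234
(66 - 80.25)^2 / 80.25 = 203.0625 / 80.25 = 1083/428 ≈ 2.530374
chi2 = 2147/321 ≈ 6.688474

6.6885


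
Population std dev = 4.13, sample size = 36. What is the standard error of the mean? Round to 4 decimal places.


SE = sigma / sqrt(n)
sqrt(36) = 6
SE = 4.13 / 6 = 413/600 ≈ 0.688333

0.6883


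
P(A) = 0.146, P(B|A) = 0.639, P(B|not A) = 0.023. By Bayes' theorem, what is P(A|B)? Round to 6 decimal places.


P(A|B) = P(B|A)*P(A) / P(B), P(B) = P(B|A)*P(A) + P(B|not A)*P(not A)
P(B|A)*P(A) = 0.639 * 0.146 = 0.093294
P(B|not A)*P(not A) = 0.023 * 0.854 = 0.019642
P(B) = 0.093294 + 0.019642 = 0.112936
P(A|B) = 0.093294 / 0.112936 ≈ 0.82607849

0.826078


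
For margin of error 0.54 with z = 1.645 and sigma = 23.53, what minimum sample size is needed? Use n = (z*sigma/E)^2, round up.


z*sigma/E = 1.645 * 23.53 / 0.54 ≈ 71.679352
(z*sigma/E)^2 ≈ 5137.929482
round up: n = 5138

5138


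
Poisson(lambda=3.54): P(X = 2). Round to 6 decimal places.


P = e^(-lam) * lam^k / k!
e^(-3.54) ≈ 0.02901333
lam^k = 3.54^2 = 12.5316
k! = 2! = 2
P = 0.02901333 * 12.5316 / 2 ≈ 0.181792

0.181792


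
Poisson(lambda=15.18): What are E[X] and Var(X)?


E[X] = Var(X) = lambda = 15.18

15.18, 15.18


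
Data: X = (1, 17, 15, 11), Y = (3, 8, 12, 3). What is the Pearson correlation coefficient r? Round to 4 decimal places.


r = sum((xi-xbar)(yi-ybar)) / sqrt(sum((xi-xbar)^2) * sum((yi-ybar)^2))
n = 4, xbar = 44/4 = 11, ybar = 26/4 = 6.5
Sxy = sum((xi-xbar)(yi-ybar)) = 66
Sxx = sum((xi-xbar)^2) = 152
Syy = sum((yi-ybar)^2) = 57
sqrt(Sxx*Syy) ≈ 93.080610
r = Sxy / sqrt(Sxx*Syy) = 66 / 93.080610 ≈ 0.709063

0.7091


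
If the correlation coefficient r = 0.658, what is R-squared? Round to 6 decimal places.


R^2 = r^2 = (0.658)^2 = 0.432964

0.432964


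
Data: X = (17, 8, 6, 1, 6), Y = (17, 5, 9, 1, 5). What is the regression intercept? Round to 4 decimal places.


a = ybar - b*xbar, where b = sum((xi-xbar)(yi-ybar)) / sum((xi-xbar)^2)
n = 5, xbar = 38/5 = 7.6, ybar = 37/5 = 7.4
Sxy = sum((xi-xbar)(yi-ybar)) = 132.8
Sxx = sum((xi-xbar)^2) = 137.2
b = Sxy / Sxx = 332/343 ≈ 0.967930
a = 7.4 - 0.967930 * 7.6 = 15/343 ≈ 0.043732

0.0437


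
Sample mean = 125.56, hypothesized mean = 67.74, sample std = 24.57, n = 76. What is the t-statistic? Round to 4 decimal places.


t = (xbar - mu0) / (s/sqrt(n))
xbar - mu0 = 125.56 - 67.74 = 57.82
sqrt(76) ≈ 8.71779789
s/sqrt(n) = 24.57 / 8.71779789 ≈ 2.81837229
t = 57.82 / 2.81837229 ≈ 20.515388

20.5154


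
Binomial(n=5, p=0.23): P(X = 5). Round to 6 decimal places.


P = C(n,k) * p^k * (1-p)^(n-k)
C(5,5) = 1
p^k = 0.23^5 = 0.0006436343
(1-p)^(n-k) = 0.77^0 = 1
P = 1 * 0.0006436343 * 1 ≈ 0.000644

0.000644


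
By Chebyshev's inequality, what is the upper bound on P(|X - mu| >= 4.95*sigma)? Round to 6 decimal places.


P <= 1/k^2
k^2 = 4.95^2 = 24.5025
1/k^2 = 1 / 24.5025 = 400/9801 ≈ 0.04081216

0.040812


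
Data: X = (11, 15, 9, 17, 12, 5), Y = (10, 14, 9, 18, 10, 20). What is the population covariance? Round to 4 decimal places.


Cov = (1/n)*sum((xi-xbar)(yi-ybar))
n = 6, xbar = 69/6 = 11.5, ybar = 81/6 = 13.5
sum((xi-xbar)(yi-ybar)) = -4.5
Cov = -4.5 / 6 = -0.75

-0.7500


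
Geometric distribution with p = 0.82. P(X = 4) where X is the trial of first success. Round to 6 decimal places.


P = (1-p)^(k-1) * p
(1-p)^(k-1) = 0.18^3 = 0.005832
P = 0.005832 * 0.82 = 0.00478224

0.004782


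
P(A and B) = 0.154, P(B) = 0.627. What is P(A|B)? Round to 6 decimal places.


P(A|B) = P(A and B) / P(B) = 0.154 / 0.627 = 14/57 ≈ 0.24561404

0.245614


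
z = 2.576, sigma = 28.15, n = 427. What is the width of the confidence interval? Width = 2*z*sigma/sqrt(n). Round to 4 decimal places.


width = 2*z*sigma/sqrt(n)
2*z*sigma = 2 * 2.576 * 28.15 = 145.0288
sqrt(427) ≈ 20.663978
width = 145.0288 / 20.663978 ≈ 7.018436

7.0184


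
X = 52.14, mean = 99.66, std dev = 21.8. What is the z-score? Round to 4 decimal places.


z = (X - mu) / sigma
X - mu = 52.14 - 99.66 = -47.52
z = -47.52 / 21.8 = -1188/545 ≈ -2.179817

-2.1798


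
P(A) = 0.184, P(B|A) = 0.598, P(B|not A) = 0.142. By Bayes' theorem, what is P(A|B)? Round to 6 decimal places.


P(A|B) = P(B|A)*P(A) / P(B), P(B) = P(B|A)*P(A) + P(B|not A)*P(not A)
P(B|A)*P(A) = 0.598 * 0.184 = 0.110032
P(B|not A)*P(not A) = 0.142 * 0.816 = 0.115872
P(B) = 0.110032 + 0.115872 = 0.225904
P(A|B) = 0.110032 / 0.225904 ≈ 0.48707416

0.487074


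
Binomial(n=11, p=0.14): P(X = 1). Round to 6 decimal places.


P = C(n,k) * p^k * (1-p)^(n-k)
C(11,1) = 11
p^k = 0.14^1 = 0.14
(1-p)^(n-k) = 0.86^10 ≈ 0.2213016
P = 11 * 0.14 * 0.2213016 ≈ 0.340804

0.340804


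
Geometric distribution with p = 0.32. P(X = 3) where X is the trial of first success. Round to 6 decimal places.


P = (1-p)^(k-1) * p
(1-p)^(k-1) = 0.68^2 = 0.4624
P = 0.4624 * 0.32 = 0.147968

0.147968


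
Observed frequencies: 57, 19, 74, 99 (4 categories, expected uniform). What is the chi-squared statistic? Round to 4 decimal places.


chi2 = sum((O-E)^2/E), E = total/4
total = 249, E = 249/4 = 62.25
(57 - 62.25)^2 / 62.25 = 27.5625 / 62.25 = 147/332 ≈ 0.442771
(19 - 62.25)^2 / 62.25 = 1870.5625 / 62.25 = 29929/996 ≈ 30.049197
(74 - 62.25)^2 / 62.25 = 138.0625 / 62.25 = 2209/996 ≈ 2.217871
(99 - 62.25)^2 / 62.25 = 1350.5625 / 62.25 = 7203/332 ≈ 21.695783
chi2 = 13547/249 ≈ 54.405622

54.4056


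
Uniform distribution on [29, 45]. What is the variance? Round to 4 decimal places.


Var = (b-a)^2 / 12
(b-a)^2 = (45 - 29)^2 = 256
Var = 256/12 ≈ 21.333333

21.3333


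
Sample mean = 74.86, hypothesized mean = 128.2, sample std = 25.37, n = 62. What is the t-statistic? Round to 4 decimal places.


t = (xbar - mu0) / (s/sqrt(n))
xbar - mu0 = 74.86 - 128.2 = -53.34
sqrt(62) ≈ 7.87400787
s/sqrt(n) = 25.37 / 7.87400787 ≈ 3.22199322
t = -53.34 / 3.22199322 ≈ -16.554970

-16.5550


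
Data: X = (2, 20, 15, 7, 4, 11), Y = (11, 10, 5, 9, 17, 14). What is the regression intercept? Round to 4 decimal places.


a = ybar - b*xbar, where b = sum((xi-xbar)(yi-ybar)) / sum((xi-xbar)^2)
n = 6, xbar = 59/6 ≈ 9.833333, ybar = 66/6 = 11
Sxy = sum((xi-xbar)(yi-ybar)) = -67
Sxx = sum((xi-xbar)^2) = 1409/6 ≈ 234.833333
b = Sxy / Sxx = -402/1409 ≈ -0.285309
a = 11 - (-0.285309) * 9.833333 = 19452/1409 ≈ 13.805536

13.8055


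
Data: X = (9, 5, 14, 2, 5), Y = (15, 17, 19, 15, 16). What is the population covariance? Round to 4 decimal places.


Cov = (1/n)*sum((xi-xbar)(yi-ybar))
n = 5, xbar = 35/5 = 7, ybar = 82/5 = 16.4
sum((xi-xbar)(yi-ybar)) = 22
Cov = 22 / 5 = 4.4

4.4000


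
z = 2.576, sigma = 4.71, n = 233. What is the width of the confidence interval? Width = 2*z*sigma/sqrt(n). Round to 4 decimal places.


width = 2*z*sigma/sqrt(n)
2*z*sigma = 2 * 2.576 * 4.71 = 24.26592
sqrt(233) ≈ 15.264338
width = 24.26592 / 15.264338 ≈ 1.589713

1.5897


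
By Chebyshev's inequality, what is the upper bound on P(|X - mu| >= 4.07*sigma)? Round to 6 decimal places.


P <= 1/k^2
k^2 = 4.07^2 = 16.5649
1/k^2 = 1 / 16.5649 ≈ 0.06036861

0.060369


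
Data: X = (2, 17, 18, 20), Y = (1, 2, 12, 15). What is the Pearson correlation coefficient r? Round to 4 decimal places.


r = sum((xi-xbar)(yi-ybar)) / sqrt(sum((xi-xbar)^2) * sum((yi-ybar)^2))
n = 4, xbar = 57/4 = 14.25, ybar = 30/4 = 7.5
Sxy = sum((xi-xbar)(yi-ybar)) = 124.5
Sxx = sum((xi-xbar)^2) = 204.75
Syy = sum((yi-ybar)^2) = 149
sqrt(Sxx*Syy) ≈ 174.664679
r = Sxy / sqrt(Sxx*Syy) = 124.5 / 174.664679 ≈ 0.712794

0.7128


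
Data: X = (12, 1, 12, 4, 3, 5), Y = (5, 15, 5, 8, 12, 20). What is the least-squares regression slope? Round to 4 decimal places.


b = sum((xi-xbar)(yi-ybar)) / sum((xi-xbar)^2)
n = 6, xbar = 37/6 ≈ 6.166667, ybar = 65/6 ≈ 10.833333
Sxy = sum((xi-xbar)(yi-ybar)) = -587/6 ≈ -97.833333
Sxx = sum((xi-xbar)^2) = 665/6 ≈ 110.833333
b = Sxy / Sxx = -587/665 ≈ -0.882707

-0.8827


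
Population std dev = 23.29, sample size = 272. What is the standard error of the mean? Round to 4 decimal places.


SE = sigma / sqrt(n)
sqrt(272) ≈ 16.492423
SE = 23.29 / 16.492423 ≈ 1.412164

1.4122


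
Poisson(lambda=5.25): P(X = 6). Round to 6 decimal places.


P = e^(-lam) * lam^k / k!
e^(-5.25) ≈ 0.005247518
lam^k = 5.25^6 ≈ 20938.994385
k! = 6! = 720
P = 0.005247518 * 20938.994385 / 720 ≈ 0.152608

0.152608


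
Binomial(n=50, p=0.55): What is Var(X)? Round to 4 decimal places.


Var = n*p*(1-p) = 50 * 0.55 * 0.45 = 12.375

12.3750


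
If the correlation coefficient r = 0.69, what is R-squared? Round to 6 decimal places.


R^2 = r^2 = (0.69)^2 = 0.4761

0.476100


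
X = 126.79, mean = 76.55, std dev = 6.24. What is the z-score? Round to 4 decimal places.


z = (X - mu) / sigma
X - mu = 126.79 - 76.55 = 50.24
z = 50.24 / 6.24 = 314/39 ≈ 8.051282

8.0513


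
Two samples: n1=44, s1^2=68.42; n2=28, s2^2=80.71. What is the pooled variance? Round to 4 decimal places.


sp^2 = ((n1-1)*s1^2 + (n2-1)*s2^2)/(n1+n2-2)
(n1-1)*s1^2 = 43 * 68.42 = 2942.06
(n2-1)*s2^2 = 27 * 80.71 = 2179.17
numerator = 2942.06 + 2179.17 = 5121.23
n1+n2-2 = 70
sp^2 = 5121.23 / 70 = 512123/7000 ≈ 73.160429

73.1604


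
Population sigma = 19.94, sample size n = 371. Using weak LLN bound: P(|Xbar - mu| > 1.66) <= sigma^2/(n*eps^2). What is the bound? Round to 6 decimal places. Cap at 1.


bound = min(1, sigma^2/(n*eps^2))
sigma^2 = 19.94^2 = 397.6036
n*eps^2 = 371 * 1.66^2 = 371 * 2.7556 = 1022.3276
sigma^2/(n*eps^2) = 397.6036 / 1022.3276 ≈ 0.38891995

0.388920


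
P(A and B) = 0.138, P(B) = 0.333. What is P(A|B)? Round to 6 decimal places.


P(A|B) = P(A and B) / P(B) = 0.138 / 0.333 = 46/111 ≈ 0.41441441

0.414414


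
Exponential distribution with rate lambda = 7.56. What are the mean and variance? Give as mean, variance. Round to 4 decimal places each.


mean = 1/lam, var = 1/lam^2
mean = 1 / 7.56 = 25/189 ≈ 0.132275
lam^2 = 7.56^2 = 57.1536
var = 1 / 57.1536 ≈ 0.017497

0.1323, 0.0175


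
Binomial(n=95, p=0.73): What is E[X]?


E[X] = n*p = 95 * 0.73 = 69.35

69.35


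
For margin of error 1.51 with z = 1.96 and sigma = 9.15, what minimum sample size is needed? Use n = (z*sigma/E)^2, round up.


z*sigma/E = 1.96 * 9.15 / 1.51 = 8967/755 ≈ 11.876821
(z*sigma/E)^2 ≈ 141.058882
round up: n = 142

142


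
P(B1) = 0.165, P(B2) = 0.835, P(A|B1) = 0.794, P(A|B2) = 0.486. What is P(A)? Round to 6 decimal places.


P(A) = P(A|B1)*P(B1) + P(A|B2)*P(B2)
P(A|B1)*P(B1) = 0.794 * 0.165 = 0.13101
P(A|B2)*P(B2) = 0.486 * 0.835 = 0.40581
P(A) = 0.13101 + 0.40581 = 0.53682

0.536820


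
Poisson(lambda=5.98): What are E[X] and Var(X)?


E[X] = Var(X) = lambda = 5.98

5.98, 5.98


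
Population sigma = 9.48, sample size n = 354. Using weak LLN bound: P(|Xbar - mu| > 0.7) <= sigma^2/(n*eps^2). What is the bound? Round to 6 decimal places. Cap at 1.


bound = min(1, sigma^2/(n*eps^2))
sigma^2 = 9.48^2 = 89.8704
n*eps^2 = 354 * 0.7^2 = 354 * 0.49 = 173.46
sigma^2/(n*eps^2) = 89.8704 / 173.46 ≈ 0.51810446

0.518104


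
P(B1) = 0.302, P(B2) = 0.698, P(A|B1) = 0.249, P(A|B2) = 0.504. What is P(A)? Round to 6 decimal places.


P(A) = P(A|B1)*P(B1) + P(A|B2)*P(B2)
P(A|B1)*P(B1) = 0.249 * 0.302 = 0.075198
P(A|B2)*P(B2) = 0.504 * 0.698 = 0.351792
P(A) = 0.075198 + 0.351792 = 0.42699

0.426990


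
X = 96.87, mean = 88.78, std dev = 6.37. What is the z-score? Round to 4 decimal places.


z = (X - mu) / sigma
X - mu = 96.87 - 88.78 = 8.09
z = 8.09 / 6.37 = 809/637 ≈ 1.270016

1.2700


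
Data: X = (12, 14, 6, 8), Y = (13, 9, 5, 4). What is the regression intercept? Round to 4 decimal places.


a = ybar - b*xbar, where b = sum((xi-xbar)(yi-ybar)) / sum((xi-xbar)^2)
n = 4, xbar = 40/4 = 10, ybar = 31/4 = 7.75
Sxy = sum((xi-xbar)(yi-ybar)) = 34
Sxx = sum((xi-xbar)^2) = 40
b = Sxy / Sxx = 0.85
a = 7.75 - 0.85 * 10 = -0.75

-0.7500


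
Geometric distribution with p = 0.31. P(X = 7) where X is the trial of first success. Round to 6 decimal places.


P = (1-p)^(k-1) * p
(1-p)^(k-1) = 0.69^6 ≈ 0.1079182
P = 0.1079182 * 0.31 ≈ 0.03345463

0.033455


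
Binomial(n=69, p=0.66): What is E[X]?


E[X] = n*p = 69 * 0.66 = 45.54

45.54


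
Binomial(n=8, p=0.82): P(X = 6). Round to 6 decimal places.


P = C(n,k) * p^k * (1-p)^(n-k)
C(8,6) = 28
p^k = 0.82^6 ≈ 0.3040067
(1-p)^(n-k) = 0.18^2 = 0.0324
P = 28 * 0.3040067 * 0.0324 ≈ 0.275795

0.275795


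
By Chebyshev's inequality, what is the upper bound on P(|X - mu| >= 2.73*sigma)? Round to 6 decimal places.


P <= 1/k^2
k^2 = 2.73^2 = 7.4529
1/k^2 = 1 / 7.4529 ≈ 0.13417596

0.134176


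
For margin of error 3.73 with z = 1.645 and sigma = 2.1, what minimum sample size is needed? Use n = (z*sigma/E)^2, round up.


z*sigma/E = 1.645 * 2.1 / 3.73 = 6909/7460 ≈ 0.926139
(z*sigma/E)^2 ≈ 0.857734
round up: n = 1

1


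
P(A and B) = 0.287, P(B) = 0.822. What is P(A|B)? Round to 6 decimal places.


P(A|B) = P(A and B) / P(B) = 0.287 / 0.822 = 287/822 ≈ 0.34914842

0.349148


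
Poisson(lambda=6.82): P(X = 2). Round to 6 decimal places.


P = e^(-lam) * lam^k / k!
e^(-6.82) ≈ 0.001091721
lam^k = 6.82^2 = 46.5124
k! = 2! = 2
P = 0.001091721 * 46.5124 / 2 ≈ 0.025389

0.025389


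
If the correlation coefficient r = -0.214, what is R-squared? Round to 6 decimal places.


R^2 = r^2 = (-0.214)^2 = 0.045796

0.045796


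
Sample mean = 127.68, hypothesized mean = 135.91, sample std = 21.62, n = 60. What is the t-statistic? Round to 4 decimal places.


t = (xbar - mu0) / (s/sqrt(n))
xbar - mu0 = 127.68 - 135.91 = -8.23
sqrt(60) ≈ 7.74596669
s/sqrt(n) = 21.62 / 7.74596669 ≈ 2.79113000
t = -8.23 / 2.79113000 ≈ -2.948627

-2.9486


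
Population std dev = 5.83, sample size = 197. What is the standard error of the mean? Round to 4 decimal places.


SE = sigma / sqrt(n)
sqrt(197) ≈ 14.035669
SE = 5.83 / 14.035669 ≈ 0.415370

0.4154


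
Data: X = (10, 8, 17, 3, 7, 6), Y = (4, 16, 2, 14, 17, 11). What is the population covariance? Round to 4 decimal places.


Cov = (1/n)*sum((xi-xbar)(yi-ybar))
n = 6, xbar = 51/6 = 8.5, ybar = 64/6 = 32/3 ≈ 10.666667
sum((xi-xbar)(yi-ybar)) = -115
Cov = -115 / 6 = -115/6 ≈ -19.166667

-19.1667


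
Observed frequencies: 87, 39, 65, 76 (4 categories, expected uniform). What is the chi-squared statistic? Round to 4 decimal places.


chi2 = sum((O-E)^2/E), E = total/4
total = 267, E = 267/4 = 66.75
(87 - 66.75)^2 / 66.75 = 410.0625 / 66.75 = 2187/356 ≈ 6.143258
(39 - 66.75)^2 / 66.75 = 770.0625 / 66.75 = 4107/356 ≈ 11.536517
(65 - 66.75)^2 / 66.75 = 3.0625 / 66.75 = 49/1068 ≈ 0.045880
(76 - 66.75)^2 / 66.75 = 85.5625 / 66.75 = 1369/1068 ≈ 1.281835
chi2 = 5075/267 ≈ 19.007491

19.0075


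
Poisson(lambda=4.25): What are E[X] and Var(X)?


E[X] = Var(X) = lambda = 4.25

4.25, 4.25


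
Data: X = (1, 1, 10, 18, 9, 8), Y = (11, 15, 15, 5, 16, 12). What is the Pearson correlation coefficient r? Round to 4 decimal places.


r = sum((xi-xbar)(yi-ybar)) / sqrt(sum((xi-xbar)^2) * sum((yi-ybar)^2))
n = 6, xbar = 47/6 ≈ 7.833333, ybar = 74/6 = 37/3 ≈ 12.333333
Sxy = sum((xi-xbar)(yi-ybar)) = -221/3 ≈ -73.666667
Sxx = sum((xi-xbar)^2) = 1217/6 ≈ 202.833333
Syy = sum((yi-ybar)^2) = 250/3 ≈ 83.333333
sqrt(Sxx*Syy) ≈ 130.010683
r = Sxy / sqrt(Sxx*Syy) = -73.666667 / 130.010683 ≈ -0.566620

-0.5666


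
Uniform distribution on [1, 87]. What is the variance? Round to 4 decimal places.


Var = (b-a)^2 / 12
(b-a)^2 = (87 - 1)^2 = 7396
Var = 7396/12 ≈ 616.333333

616.3333


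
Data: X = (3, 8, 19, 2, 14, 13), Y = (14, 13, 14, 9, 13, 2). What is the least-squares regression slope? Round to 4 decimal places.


b = sum((xi-xbar)(yi-ybar)) / sum((xi-xbar)^2)
n = 6, xbar = 59/6 ≈ 9.833333, ybar = 65/6 ≈ 10.833333
Sxy = sum((xi-xbar)(yi-ybar)) = -7/6 ≈ -1.166667
Sxx = sum((xi-xbar)^2) = 1337/6 ≈ 222.833333
b = Sxy / Sxx = -1/191 ≈ -0.005236

-0.0052


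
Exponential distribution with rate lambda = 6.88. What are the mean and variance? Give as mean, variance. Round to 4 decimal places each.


mean = 1/lam, var = 1/lam^2
mean = 1 / 6.88 = 25/172 ≈ 0.145349
lam^2 = 6.88^2 = 47.3344
var = 1 / 47.3344 ≈ 0.021126

0.1453, 0.0211


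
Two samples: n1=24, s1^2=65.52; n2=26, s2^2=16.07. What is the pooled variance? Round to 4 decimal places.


sp^2 = ((n1-1)*s1^2 + (n2-1)*s2^2)/(n1+n2-2)
(n1-1)*s1^2 = 23 * 65.52 = 1506.96
(n2-1)*s2^2 = 25 * 16.07 = 401.75
numerator = 1506.96 + 401.75 = 1908.71
n1+n2-2 = 48
sp^2 = 1908.71 / 48 = 190871/4800 ≈ 39.764792

39.7648


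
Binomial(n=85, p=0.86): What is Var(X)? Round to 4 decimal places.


Var = n*p*(1-p) = 85 * 0.86 * 0.14 = 10.234

10.2340


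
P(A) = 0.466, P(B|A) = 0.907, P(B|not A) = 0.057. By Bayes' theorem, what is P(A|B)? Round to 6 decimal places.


P(A|B) = P(B|A)*P(A) / P(B), P(B) = P(B|A)*P(A) + P(B|not A)*P(not A)
P(B|A)*P(A) = 0.907 * 0.466 = 0.422662
P(B|not A)*P(not A) = 0.057 * 0.534 = 0.030438
P(B) = 0.422662 + 0.030438 = 0.4531
P(A|B) = 0.422662 / 0.4531 ≈ 0.93282278

0.932823


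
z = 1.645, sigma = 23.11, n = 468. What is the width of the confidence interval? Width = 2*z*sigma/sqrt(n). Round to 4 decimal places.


width = 2*z*sigma/sqrt(n)
2*z*sigma = 2 * 1.645 * 23.11 = 76.0319
sqrt(468) ≈ 21.633308
width = 76.0319 / 21.633308 ≈ 3.514576

3.5146


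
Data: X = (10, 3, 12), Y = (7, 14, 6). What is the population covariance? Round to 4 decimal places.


Cov = (1/n)*sum((xi-xbar)(yi-ybar))
n = 3, xbar = 25/3 ≈ 8.333333, ybar = 27/3 = 9
sum((xi-xbar)(yi-ybar)) = -41
Cov = -41 / 3 = -41/3 ≈ -13.666667

-13.6667


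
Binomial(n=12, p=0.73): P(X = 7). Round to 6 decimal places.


P = C(n,k) * p^k * (1-p)^(n-k)
C(12,7) = 792
p^k = 0.73^7 ≈ 0.1104740
(1-p)^(n-k) = 0.27^5 ≈ 0.001434891
P = 792 * 0.1104740 * 0.001434891 ≈ 0.125546

0.125546


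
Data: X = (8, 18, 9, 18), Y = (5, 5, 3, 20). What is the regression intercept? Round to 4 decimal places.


a = ybar - b*xbar, where b = sum((xi-xbar)(yi-ybar)) / sum((xi-xbar)^2)
n = 4, xbar = 53/4 = 13.25, ybar = 33/4 = 8.25
Sxy = sum((xi-xbar)(yi-ybar)) = 79.75
Sxx = sum((xi-xbar)^2) = 90.75
b = Sxy / Sxx = 29/33 ≈ 0.878788
a = 8.25 - 0.878788 * 13.25 = -112/33 ≈ -3.393939

-3.3939


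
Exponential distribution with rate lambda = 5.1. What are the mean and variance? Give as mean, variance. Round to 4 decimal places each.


mean = 1/lam, var = 1/lam^2
mean = 1 / 5.1 = 10/51 ≈ 0.196078
lam^2 = 5.1^2 = 26.01
var = 1 / 26.01 = 100/2601 ≈ 0.038447

0.1961, 0.0384


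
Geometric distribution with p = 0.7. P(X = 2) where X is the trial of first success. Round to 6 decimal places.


P = (1-p)^(k-1) * p
(1-p)^(k-1) = 0.3^1 = 0.3
P = 0.3 * 0.7 = 0.21

0.210000


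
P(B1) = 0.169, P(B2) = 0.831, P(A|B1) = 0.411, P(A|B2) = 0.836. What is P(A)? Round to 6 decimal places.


P(A) = P(A|B1)*P(B1) + P(A|B2)*P(B2)
P(A|B1)*P(B1) = 0.411 * 0.169 = 0.069459
P(A|B2)*P(B2) = 0.836 * 0.831 = 0.694716
P(A) = 0.069459 + 0.694716 = 0.764175

0.764175


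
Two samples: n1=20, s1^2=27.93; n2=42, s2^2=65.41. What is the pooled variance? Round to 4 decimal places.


sp^2 = ((n1-1)*s1^2 + (n2-1)*s2^2)/(n1+n2-2)
(n1-1)*s1^2 = 19 * 27.93 = 530.67
(n2-1)*s2^2 = 41 * 65.41 = 2681.81
numerator = 530.67 + 2681.81 = 3212.48
n1+n2-2 = 60
sp^2 = 3212.48 / 60 = 20078/375 ≈ 53.541333

53.5413


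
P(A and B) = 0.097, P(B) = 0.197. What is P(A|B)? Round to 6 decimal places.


P(A|B) = P(A and B) / P(B) = 0.097 / 0.197 = 97/197 ≈ 0.49238579

0.492386


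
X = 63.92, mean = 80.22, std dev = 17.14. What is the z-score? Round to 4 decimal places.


z = (X - mu) / sigma
X - mu = 63.92 - 80.22 = -16.3
z = -16.3 / 17.14 = -815/857 ≈ -0.950992

-0.9510


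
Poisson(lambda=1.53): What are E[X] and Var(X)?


E[X] = Var(X) = lambda = 1.53

1.53, 1.53


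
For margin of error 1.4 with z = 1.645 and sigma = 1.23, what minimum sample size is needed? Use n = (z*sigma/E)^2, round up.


z*sigma/E = 1.645 * 1.23 / 1.4 = 1.44525
(z*sigma/E)^2 ≈ 2.088748
round up: n = 3

3


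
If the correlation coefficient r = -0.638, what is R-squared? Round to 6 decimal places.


R^2 = r^2 = (-0.638)^2 = 0.407044

0.407044


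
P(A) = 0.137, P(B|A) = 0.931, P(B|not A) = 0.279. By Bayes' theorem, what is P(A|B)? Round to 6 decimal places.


P(A|B) = P(B|A)*P(A) / P(B), P(B) = P(B|A)*P(A) + P(B|not A)*P(not A)
P(B|A)*P(A) = 0.931 * 0.137 = 0.127547
P(B|not A)*P(not A) = 0.279 * 0.863 = 0.240777
P(B) = 0.127547 + 0.240777 = 0.368324
P(A|B) = 0.127547 / 0.368324 ≈ 0.34629022

0.346290


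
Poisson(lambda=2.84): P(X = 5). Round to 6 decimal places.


P = e^(-lam) * lam^k / k!
e^(-2.84) ≈ 0.05842567
lam^k = 2.84^5 ≈ 184.753086
k! = 5! = 120
P = 0.05842567 * 184.753086 / 120 ≈ 0.089953

0.089953


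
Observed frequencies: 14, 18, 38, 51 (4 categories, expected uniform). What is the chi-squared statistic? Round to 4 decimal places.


chi2 = sum((O-E)^2/E), E = total/4
total = 121, E = 121/4 = 30.25
(14 - 30.25)^2 / 30.25 = 264.0625 / 30.25 = 4225/484 ≈ 8.729339
(18 - 30.25)^2 / 30.25 = 150.0625 / 30.25 = 2401/484 ≈ 4.960744
(38 - 30.25)^2 / 30.25 = 60.0625 / 30.25 = 961/484 ≈ 1.985537
(51 - 30.25)^2 / 30.25 = 430.5625 / 30.25 = 6889/484 ≈ 14.233471
chi2 = 329/11 ≈ 29.909091

29.9091
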